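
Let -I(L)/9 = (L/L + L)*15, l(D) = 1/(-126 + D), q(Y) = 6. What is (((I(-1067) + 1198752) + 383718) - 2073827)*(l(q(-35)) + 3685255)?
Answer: -153651694930753/120 ≈ -1.2804e+12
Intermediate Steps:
I(L) = -135 - 135*L (I(L) = -9*(L/L + L)*15 = -9*(1 + L)*15 = -9*(15 + 15*L) = -135 - 135*L)
(((I(-1067) + 1198752) + 383718) - 2073827)*(l(q(-35)) + 3685255) = ((((-135 - 135*(-1067)) + 1198752) + 383718) - 2073827)*(1/(-126 + 6) + 3685255) = ((((-135 + 144045) + 1198752) + 383718) - 2073827)*(1/(-120) + 3685255) = (((143910 + 1198752) + 383718) - 2073827)*(-1/120 + 3685255) = ((1342662 + 383718) - 2073827)*(442230599/120) = (1726380 - 2073827)*(442230599/120) = -347447*442230599/120 = -153651694930753/120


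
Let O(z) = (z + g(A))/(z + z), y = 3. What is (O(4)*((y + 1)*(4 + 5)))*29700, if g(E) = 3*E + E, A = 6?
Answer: 3742200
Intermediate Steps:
g(E) = 4*E
O(z) = (24 + z)/(2*z) (O(z) = (z + 4*6)/(z + z) = (z + 24)/((2*z)) = (24 + z)*(1/(2*z)) = (24 + z)/(2*z))
(O(4)*((y + 1)*(4 + 5)))*29700 = (((½)*(24 + 4)/4)*((3 + 1)*(4 + 5)))*29700 = (((½)*(¼)*28)*(4*9))*29700 = ((7/2)*36)*29700 = 126*29700 = 3742200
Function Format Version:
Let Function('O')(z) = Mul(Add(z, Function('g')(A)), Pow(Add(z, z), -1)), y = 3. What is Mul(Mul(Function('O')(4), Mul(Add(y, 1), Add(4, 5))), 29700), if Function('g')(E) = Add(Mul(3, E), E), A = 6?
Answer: 3742200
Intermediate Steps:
Function('g')(E) = Mul(4, E)
Function('O')(z) = Mul(Rational(1, 2), Pow(z, -1), Add(24, z)) (Function('O')(z) = Mul(Add(z, Mul(4, 6)), Pow(Add(z, z), -1)) = Mul(Add(z, 24), Pow(Mul(2, z), -1)) = Mul(Add(24, z), Mul(Rational(1, 2), Pow(z, -1))) = Mul(Rational(1, 2), Pow(z, -1), Add(24, z)))
Mul(Mul(Function('O')(4), Mul(Add(y, 1), Add(4, 5))), 29700) = Mul(Mul(Mul(Rational(1, 2), Pow(4, -1), Add(24, 4)), Mul(Add(3, 1), Add(4, 5))), 29700) = Mul(Mul(Mul(Rational(1, 2), Rational(1, 4), 28), Mul(4, 9)), 29700) = Mul(Mul(Rational(7, 2), 36), 29700) = Mul(126, 29700) = 3742200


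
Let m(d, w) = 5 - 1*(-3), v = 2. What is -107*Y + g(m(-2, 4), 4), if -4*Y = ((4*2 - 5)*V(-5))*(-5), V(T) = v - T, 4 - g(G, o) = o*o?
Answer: -11283/4 ≈ -2820.8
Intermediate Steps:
m(d, w) = 8 (m(d, w) = 5 + 3 = 8)
g(G, o) = 4 - o² (g(G, o) = 4 - o*o = 4 - o²)
V(T) = 2 - T
Y = 105/4 (Y = -(4*2 - 5)*(2 - 1*(-5))*(-5)/4 = -(8 - 5)*(2 + 5)*(-5)/4 = -3*7*(-5)/4 = -21*(-5)/4 = -¼*(-105) = 105/4 ≈ 26.250)
-107*Y + g(m(-2, 4), 4) = -107*105/4 + (4 - 1*4²) = -11235/4 + (4 - 1*16) = -11235/4 + (4 - 16) = -11235/4 - 12 = -11283/4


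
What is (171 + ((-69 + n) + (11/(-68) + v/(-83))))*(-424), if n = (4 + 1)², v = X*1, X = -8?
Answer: -75940414/1411 ≈ -53820.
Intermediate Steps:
v = -8 (v = -8*1 = -8)
n = 25 (n = 5² = 25)
(171 + ((-69 + n) + (11/(-68) + v/(-83))))*(-424) = (171 + ((-69 + 25) + (11/(-68) - 8/(-83))))*(-424) = (171 + (-44 + (11*(-1/68) - 8*(-1/83))))*(-424) = (171 + (-44 + (-11/68 + 8/83)))*(-424) = (171 + (-44 - 369/5644))*(-424) = (171 - 248705/5644)*(-424) = (716419/5644)*(-424) = -75940414/1411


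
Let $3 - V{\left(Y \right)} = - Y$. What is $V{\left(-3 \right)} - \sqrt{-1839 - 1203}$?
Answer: $- 39 i \sqrt{2} \approx - 55.154 i$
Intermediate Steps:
$V{\left(Y \right)} = 3 + Y$ ($V{\left(Y \right)} = 3 - - Y = 3 + Y$)
$V{\left(-3 \right)} - \sqrt{-1839 - 1203} = \left(3 - 3\right) - \sqrt{-1839 - 1203} = 0 - \sqrt{-3042} = 0 - 39 i \sqrt{2} = - 39 i \sqrt{2}$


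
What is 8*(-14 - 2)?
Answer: -128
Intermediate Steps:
8*(-14 - 2) = 8*(-16) = -128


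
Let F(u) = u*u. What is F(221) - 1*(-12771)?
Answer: 61612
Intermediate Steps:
F(u) = u**2
F(221) - 1*(-12771) = 221**2 - 1*(-12771) = 48841 + 12771 = 61612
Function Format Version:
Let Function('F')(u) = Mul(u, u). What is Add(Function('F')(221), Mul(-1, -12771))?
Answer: 61612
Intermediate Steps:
Function('F')(u) = Pow(u, 2)
Add(Function('F')(221), Mul(-1, -12771)) = Add(Pow(221, 2), Mul(-1, -12771)) = Add(48841, 12771) = 61612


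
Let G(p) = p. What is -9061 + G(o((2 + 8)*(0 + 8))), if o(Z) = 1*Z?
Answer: -8981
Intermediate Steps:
o(Z) = Z
-9061 + G(o((2 + 8)*(0 + 8))) = -9061 + (2 + 8)*(0 + 8) = -9061 + 10*8 = -9061 + 80 = -8981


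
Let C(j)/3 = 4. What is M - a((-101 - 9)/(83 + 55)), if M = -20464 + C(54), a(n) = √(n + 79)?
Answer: -20452 - 2*√93081/69 ≈ -20461.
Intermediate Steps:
a(n) = √(79 + n)
C(j) = 12 (C(j) = 3*4 = 12)
M = -20452 (M = -20464 + 12 = -20452)
M - a((-101 - 9)/(83 + 55)) = -20452 - √(79 + (-101 - 9)/(83 + 55)) = -20452 - √(79 - 110/138) = -20452 - √(79 - 110*1/138) = -20452 - √(79 - 55/69) = -20452 - √(5396/69) = -20452 - 2*√93081/69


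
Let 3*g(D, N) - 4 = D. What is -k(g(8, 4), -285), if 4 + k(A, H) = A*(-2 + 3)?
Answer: 0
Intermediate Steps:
g(D, N) = 4/3 + D/3
k(A, H) = -4 + A (k(A, H) = -4 + A*(-2 + 3) = -4 + A*1 = -4 + A)
-k(g(8, 4), -285) = -(-4 + (4/3 + (1/3)*8)) = -(-4 + (4/3 + 8/3)) = -(-4 + 4) = -1*0 = 0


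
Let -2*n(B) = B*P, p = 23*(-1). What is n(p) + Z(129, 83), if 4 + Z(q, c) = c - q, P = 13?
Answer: 199/2 ≈ 99.500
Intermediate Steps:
p = -23
n(B) = -13*B/2 (n(B) = -B*13/2 = -13*B/2)
Z(q, c) = -4 + c - q (Z(q, c) = -4 + (c - q) = -4 + c - q)
n(p) + Z(129, 83) = -13/2*(-23) + (-4 + 83 - 1*129) = 299/2 + (-4 + 83 - 129) = 299/2 - 50 = 199/2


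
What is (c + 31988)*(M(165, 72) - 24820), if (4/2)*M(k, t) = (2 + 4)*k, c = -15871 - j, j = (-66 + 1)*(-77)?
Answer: -270299400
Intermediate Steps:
j = 5005 (j = -65*(-77) = 5005)
c = -20876 (c = -15871 - 1*5005 = -15871 - 5005 = -20876)
M(k, t) = 3*k (M(k, t) = ((2 + 4)*k)/2 = (6*k)/2 = 3*k)
(c + 31988)*(M(165, 72) - 24820) = (-20876 + 31988)*(3*165 - 24820) = 11112*(495 - 24820) = 11112*(-24325) = -270299400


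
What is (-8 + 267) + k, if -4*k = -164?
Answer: 300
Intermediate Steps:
k = 41 (k = -¼*(-164) = 41)
(-8 + 267) + k = (-8 + 267) + 41 = 259 + 41 = 300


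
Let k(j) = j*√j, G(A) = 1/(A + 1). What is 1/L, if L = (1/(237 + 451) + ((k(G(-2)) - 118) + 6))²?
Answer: 2810243177003264/35259207081120284161 - 50187566161920*I/35259207081120284161 ≈ 7.9702e-5 - 1.4234e-6*I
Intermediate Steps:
G(A) = 1/(1 + A)
k(j) = j^(3/2)
L = (-77055/688 - I)² (L = (1/(237 + 451) + (((1/(1 - 2))^(3/2) - 118) + 6))² = (1/688 + (((1/(-1))^(3/2) - 118) + 6))² = (1/688 + (((-1)^(3/2) - 118) + 6))² = (1/688 + ((-I - 118) + 6))² = (1/688 + ((-118 - I) + 6))² = (1/688 + (-112 - I))² = (-77055/688 - I)² ≈ 12543.0 + 224.0*I)
1/L = 1/(5936999681/473344 + 77055*I/344) = 224054542336*(5936999681/473344 - 77055*I/344)/35259207081120284161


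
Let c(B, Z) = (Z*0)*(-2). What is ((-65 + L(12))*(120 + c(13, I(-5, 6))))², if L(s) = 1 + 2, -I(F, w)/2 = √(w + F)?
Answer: 55353600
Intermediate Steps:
I(F, w) = -2*√(F + w) (I(F, w) = -2*√(w + F) = -2*√(F + w))
L(s) = 3
c(B, Z) = 0 (c(B, Z) = 0*(-2) = 0)
((-65 + L(12))*(120 + c(13, I(-5, 6))))² = ((-65 + 3)*(120 + 0))² = (-62*120)² = (-7440)² = 55353600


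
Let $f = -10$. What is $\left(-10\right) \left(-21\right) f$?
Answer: $-2100$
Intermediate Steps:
$\left(-10\right) \left(-21\right) f = \left(-10\right) \left(-21\right) \left(-10\right) = 210 \left(-10\right) = -2100$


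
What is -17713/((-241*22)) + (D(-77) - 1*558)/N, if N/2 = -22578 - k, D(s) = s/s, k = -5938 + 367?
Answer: 151360799/45085557 ≈ 3.3572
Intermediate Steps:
k = -5571
D(s) = 1
N = -34014 (N = 2*(-22578 - 1*(-5571)) = 2*(-22578 + 5571) = 2*(-17007) = -34014)
-17713/((-241*22)) + (D(-77) - 1*558)/N = -17713/((-241*22)) + (1 - 1*558)/(-34014) = -17713/(-5302) + (1 - 558)*(-1/34014) = -17713*(-1/5302) - 557*(-1/34014) = 17713/5302 + 557/34014 = 151360799/45085557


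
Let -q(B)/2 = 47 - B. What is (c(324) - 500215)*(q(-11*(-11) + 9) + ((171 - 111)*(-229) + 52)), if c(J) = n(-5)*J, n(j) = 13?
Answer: 6706952566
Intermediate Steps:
c(J) = 13*J
q(B) = -94 + 2*B (q(B) = -2*(47 - B) = -94 + 2*B)
(c(324) - 500215)*(q(-11*(-11) + 9) + ((171 - 111)*(-229) + 52)) = (13*324 - 500215)*((-94 + 2*(-11*(-11) + 9)) + ((171 - 111)*(-229) + 52)) = (4212 - 500215)*((-94 + 2*(121 + 9)) + (60*(-229) + 52)) = -496003*((-94 + 2*130) + (-13740 + 52)) = -496003*((-94 + 260) - 13688) = -496003*(166 - 13688) = -496003*(-13522) = 6706952566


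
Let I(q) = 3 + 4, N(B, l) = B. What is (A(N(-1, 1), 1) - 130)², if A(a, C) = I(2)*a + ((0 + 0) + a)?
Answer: 19044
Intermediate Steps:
I(q) = 7
A(a, C) = 8*a (A(a, C) = 7*a + ((0 + 0) + a) = 7*a + (0 + a) = 7*a + a = 8*a)
(A(N(-1, 1), 1) - 130)² = (8*(-1) - 130)² = (-8 - 130)² = (-138)² = 19044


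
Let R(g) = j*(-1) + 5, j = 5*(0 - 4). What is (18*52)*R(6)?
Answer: 23400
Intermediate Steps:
j = -20 (j = 5*(-4) = -20)
R(g) = 25 (R(g) = -20*(-1) + 5 = 20 + 5 = 25)
(18*52)*R(6) = (18*52)*25 = 936*25 = 23400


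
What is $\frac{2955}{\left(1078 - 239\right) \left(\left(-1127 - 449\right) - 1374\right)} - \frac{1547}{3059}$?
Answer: $- \frac{109655477}{216319370} \approx -0.50692$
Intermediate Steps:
$\frac{2955}{\left(1078 - 239\right) \left(\left(-1127 - 449\right) - 1374\right)} - \frac{1547}{3059} = \frac{2955}{839 \left(\left(-1127 - 449\right) - 1374\right)} - \frac{221}{437} = \frac{2955}{839 \left(-1576 - 1374\right)} - \frac{221}{437} = \frac{2955}{839 \left(-2950\right)} - \frac{221}{437} = \frac{2955}{-2475050} - \frac{221}{437} = 2955 \left(- \frac{1}{2475050}\right) - \frac{221}{437} = - \frac{591}{495010} - \frac{221}{437} = - \frac{109655477}{216319370}$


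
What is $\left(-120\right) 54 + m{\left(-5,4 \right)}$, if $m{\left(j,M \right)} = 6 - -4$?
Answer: $-6470$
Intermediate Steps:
$m{\left(j,M \right)} = 10$ ($m{\left(j,M \right)} = 6 + 4 = 10$)
$\left(-120\right) 54 + m{\left(-5,4 \right)} = \left(-120\right) 54 + 10 = -6480 + 10 = -6470$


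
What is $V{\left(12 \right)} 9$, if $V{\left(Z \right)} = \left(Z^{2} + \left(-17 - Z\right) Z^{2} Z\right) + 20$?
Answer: $-449532$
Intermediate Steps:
$V{\left(Z \right)} = 20 + Z^{2} + Z^{3} \left(-17 - Z\right)$ ($V{\left(Z \right)} = \left(Z^{2} + Z^{2} \left(-17 - Z\right) Z\right) + 20 = \left(Z^{2} + Z^{3} \left(-17 - Z\right)\right) + 20 = 20 + Z^{2} + Z^{3} \left(-17 - Z\right)$)
$V{\left(12 \right)} 9 = \left(20 + 12^{2} - 12^{4} - 17 \cdot 12^{3}\right) 9 = \left(20 + 144 - 20736 - 29376\right) 9 = \left(-49948\right) 9 = -449532$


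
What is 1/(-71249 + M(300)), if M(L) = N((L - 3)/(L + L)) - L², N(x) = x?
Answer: -200/32249701 ≈ -6.2016e-6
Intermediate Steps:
M(L) = -L² + (-3 + L)/(2*L) (M(L) = (L - 3)/(L + L) - L² = (-3 + L)/((2*L)) - L² = (-3 + L)*(1/(2*L)) - L² = (-3 + L)/(2*L) - L² = -L² + (-3 + L)/(2*L))
1/(-71249 + M(300)) = 1/(-71249 + (½)*(-3 + 300 - 2*300³)/300) = 1/(-71249 + (½)*(1/300)*(-3 + 300 - 2*27000000)) = 1/(-71249 + (½)*(1/300)*(-3 + 300 - 54000000)) = 1/(-71249 + (½)*(1/300)*(-53999703)) = 1/(-71249 - 17999901/200) = 1/(-32249701/200) = -200/32249701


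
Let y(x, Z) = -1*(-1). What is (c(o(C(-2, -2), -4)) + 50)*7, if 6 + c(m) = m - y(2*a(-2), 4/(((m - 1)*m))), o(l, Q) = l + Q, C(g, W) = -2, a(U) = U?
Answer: 259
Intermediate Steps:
o(l, Q) = Q + l
y(x, Z) = 1
c(m) = -7 + m (c(m) = -6 + (m - 1*1) = -6 + (m - 1) = -6 + (-1 + m) = -7 + m)
(c(o(C(-2, -2), -4)) + 50)*7 = ((-7 + (-4 - 2)) + 50)*7 = ((-7 - 6) + 50)*7 = (-13 + 50)*7 = 37*7 = 259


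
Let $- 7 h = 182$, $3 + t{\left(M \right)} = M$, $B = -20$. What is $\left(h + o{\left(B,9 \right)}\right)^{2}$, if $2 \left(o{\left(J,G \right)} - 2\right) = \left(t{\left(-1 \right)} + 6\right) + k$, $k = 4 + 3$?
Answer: $\frac{1521}{4} \approx 380.25$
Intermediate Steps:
$t{\left(M \right)} = -3 + M$
$k = 7$
$o{\left(J,G \right)} = \frac{13}{2}$ ($o{\left(J,G \right)} = 2 + \frac{\left(\left(-3 - 1\right) + 6\right) + 7}{2} = 2 + \frac{\left(-4 + 6\right) + 7}{2} = 2 + \frac{2 + 7}{2} = 2 + \frac{1}{2} \cdot 9 = 2 + \frac{9}{2} = \frac{13}{2}$)
$h = -26$ ($h = \left(- \frac{1}{7}\right) 182 = -26$)
$\left(h + o{\left(B,9 \right)}\right)^{2} = \left(-26 + \frac{13}{2}\right)^{2} = \left(- \frac{39}{2}\right)^{2} = \frac{1521}{4}$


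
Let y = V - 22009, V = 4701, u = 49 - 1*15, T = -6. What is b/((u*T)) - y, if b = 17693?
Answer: 3513139/204 ≈ 17221.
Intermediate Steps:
u = 34 (u = 49 - 15 = 34)
y = -17308 (y = 4701 - 22009 = -17308)
b/((u*T)) - y = 17693/((34*(-6))) - 1*(-17308) = 17693/(-204) + 17308 = 17693*(-1/204) + 17308 = -17693/204 + 17308 = 3513139/204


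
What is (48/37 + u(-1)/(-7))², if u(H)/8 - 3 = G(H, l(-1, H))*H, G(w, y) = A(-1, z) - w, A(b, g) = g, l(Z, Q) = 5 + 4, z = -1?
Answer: 304704/67081 ≈ 4.5423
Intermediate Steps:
l(Z, Q) = 9
G(w, y) = -1 - w
u(H) = 24 + 8*H*(-1 - H) (u(H) = 24 + 8*((-1 - H)*H) = 24 + 8*(H*(-1 - H)) = 24 + 8*H*(-1 - H))
(48/37 + u(-1)/(-7))² = (48/37 + (24 - 8*(-1)*(1 - 1))/(-7))² = (48*(1/37) + (24 - 8*(-1)*0)*(-⅐))² = (48/37 + (24 + 0)*(-⅐))² = (48/37 + 24*(-⅐))² = (48/37 - 24/7)² = (-552/259)² = 304704/67081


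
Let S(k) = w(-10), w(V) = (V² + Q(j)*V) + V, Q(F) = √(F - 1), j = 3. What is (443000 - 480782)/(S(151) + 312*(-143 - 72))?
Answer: 126550809/224382995 - 18891*√2/224382995 ≈ 0.56388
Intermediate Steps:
Q(F) = √(-1 + F)
w(V) = V + V² + V*√2 (w(V) = (V² + √(-1 + 3)*V) + V = (V² + √2*V) + V = (V² + V*√2) + V = V + V² + V*√2)
S(k) = 90 - 10*√2 (S(k) = -10*(1 - 10 + √2) = -10*(-9 + √2) = 90 - 10*√2)
(443000 - 480782)/(S(151) + 312*(-143 - 72)) = (443000 - 480782)/((90 - 10*√2) + 312*(-143 - 72)) = -37782/((90 - 10*√2) + 312*(-215)) = -37782/((90 - 10*√2) - 67080) = -37782/(-66990 - 10*√2)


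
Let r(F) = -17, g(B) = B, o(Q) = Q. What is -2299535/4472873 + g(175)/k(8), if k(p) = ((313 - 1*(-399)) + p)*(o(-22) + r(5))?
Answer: -13070739115/25119654768 ≈ -0.52034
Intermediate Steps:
k(p) = -27768 - 39*p (k(p) = ((313 - 1*(-399)) + p)*(-22 - 17) = ((313 + 399) + p)*(-39) = (712 + p)*(-39) = -27768 - 39*p)
-2299535/4472873 + g(175)/k(8) = -2299535/4472873 + 175/(-27768 - 39*8) = -2299535*1/4472873 + 175/(-27768 - 312) = -2299535/4472873 + 175/(-28080) = -2299535/4472873 + 175*(-1/28080) = -2299535/4472873 - 35/5616 = -13070739115/25119654768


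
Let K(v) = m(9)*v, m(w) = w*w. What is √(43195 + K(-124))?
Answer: √33151 ≈ 182.07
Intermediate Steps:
m(w) = w²
K(v) = 81*v (K(v) = 9²*v = 81*v)
√(43195 + K(-124)) = √(43195 + 81*(-124)) = √(43195 - 10044) = √33151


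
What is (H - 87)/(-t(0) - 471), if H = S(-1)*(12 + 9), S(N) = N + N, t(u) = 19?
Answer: 129/490 ≈ 0.26327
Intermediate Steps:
S(N) = 2*N
H = -42 (H = (2*(-1))*(12 + 9) = -2*21 = -42)
(H - 87)/(-t(0) - 471) = (-42 - 87)/(-1*19 - 471) = -129/(-19 - 471) = -129/(-490) = -129*(-1/490) = 129/490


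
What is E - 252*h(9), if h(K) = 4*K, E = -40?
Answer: -9112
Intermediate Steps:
E - 252*h(9) = -40 - 1008*9 = -40 - 252*36 = -40 - 9072 = -9112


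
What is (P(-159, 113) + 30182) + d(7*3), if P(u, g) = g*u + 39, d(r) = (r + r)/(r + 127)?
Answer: 906817/74 ≈ 12254.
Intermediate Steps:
d(r) = 2*r/(127 + r) (d(r) = (2*r)/(127 + r) = 2*r/(127 + r))
P(u, g) = 39 + g*u
(P(-159, 113) + 30182) + d(7*3) = ((39 + 113*(-159)) + 30182) + 2*(7*3)/(127 + 7*3) = ((39 - 17967) + 30182) + 2*21/(127 + 21) = (-17928 + 30182) + 2*21/148 = 12254 + 2*21*(1/148) = 12254 + 21/74 = 906817/74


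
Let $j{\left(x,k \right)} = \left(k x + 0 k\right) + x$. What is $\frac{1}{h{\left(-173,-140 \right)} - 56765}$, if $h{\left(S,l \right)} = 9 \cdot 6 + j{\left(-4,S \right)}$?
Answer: $- \frac{1}{56023} \approx -1.785 \cdot 10^{-5}$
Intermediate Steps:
$j{\left(x,k \right)} = x + k x$ ($j{\left(x,k \right)} = \left(k x + 0\right) + x = k x + x = x + k x$)
$h{\left(S,l \right)} = 50 - 4 S$ ($h{\left(S,l \right)} = 9 \cdot 6 - 4 \left(1 + S\right) = 54 - \left(4 + 4 S\right) = 50 - 4 S$)
$\frac{1}{h{\left(-173,-140 \right)} - 56765} = \frac{1}{\left(50 - -692\right) - 56765} = \frac{1}{\left(50 + 692\right) - 56765} = \frac{1}{742 - 56765} = \frac{1}{-56023} = - \frac{1}{56023}$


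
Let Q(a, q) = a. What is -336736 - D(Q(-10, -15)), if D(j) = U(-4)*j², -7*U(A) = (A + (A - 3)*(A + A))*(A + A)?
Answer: -2398752/7 ≈ -3.4268e+5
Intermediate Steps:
U(A) = -2*A*(A + 2*A*(-3 + A))/7 (U(A) = -(A + (A - 3)*(A + A))*(A + A)/7 = -(A + (-3 + A)*(2*A))*2*A/7 = -(A + 2*A*(-3 + A))*2*A/7 = -2*A*(A + 2*A*(-3 + A))/7)
D(j) = 416*j²/7 (D(j) = ((2/7)*(-4)²*(5 - 2*(-4)))*j² = ((2/7)*16*(5 + 8))*j² = ((2/7)*16*13)*j² = 416*j²/7)
-336736 - D(Q(-10, -15)) = -336736 - 416*(-10)²/7 = -336736 - 416*100/7 = -336736 - 1*41600/7 = -336736 - 41600/7 = -2398752/7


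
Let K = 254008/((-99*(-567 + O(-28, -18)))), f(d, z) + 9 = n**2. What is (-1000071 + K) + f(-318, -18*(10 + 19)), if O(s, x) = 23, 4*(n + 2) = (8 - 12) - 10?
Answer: -3366151583/3366 ≈ -1.0000e+6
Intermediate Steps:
n = -11/2 (n = -2 + ((8 - 12) - 10)/4 = -2 + (-4 - 10)/4 = -2 + (1/4)*(-14) = -2 - 7/2 = -11/2 ≈ -5.5000)
f(d, z) = 85/4 (f(d, z) = -9 + (-11/2)**2 = -9 + 121/4 = 85/4)
K = 31751/6732 (K = 254008/((-99*(-567 + 23))) = 254008/((-99*(-544))) = 254008/53856 = 254008*(1/53856) = 31751/6732 ≈ 4.7164)
(-1000071 + K) + f(-318, -18*(10 + 19)) = (-1000071 + 31751/6732) + 85/4 = -6732446221/6732 + 85/4 = -3366151583/3366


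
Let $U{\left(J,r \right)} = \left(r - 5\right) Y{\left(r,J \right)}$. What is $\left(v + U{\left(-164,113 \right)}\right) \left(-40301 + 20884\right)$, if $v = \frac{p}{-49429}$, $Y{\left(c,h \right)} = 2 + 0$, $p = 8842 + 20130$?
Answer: $- \frac{206746235564}{49429} \approx -4.1827 \cdot 10^{6}$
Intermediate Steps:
$p = 28972$
$Y{\left(c,h \right)} = 2$
$U{\left(J,r \right)} = -10 + 2 r$ ($U{\left(J,r \right)} = \left(r - 5\right) 2 = \left(-5 + r\right) 2 = -10 + 2 r$)
$v = - \frac{28972}{49429}$ ($v = \frac{28972}{-49429} = 28972 \left(- \frac{1}{49429}\right) = - \frac{28972}{49429} \approx -0.58613$)
$\left(v + U{\left(-164,113 \right)}\right) \left(-40301 + 20884\right) = \left(- \frac{28972}{49429} + \left(-10 + 2 \cdot 113\right)\right) \left(-40301 + 20884\right) = \left(- \frac{28972}{49429} + \left(-10 + 226\right)\right) \left(-19417\right) = \left(- \frac{28972}{49429} + 216\right) \left(-19417\right) = \frac{10647692}{49429} \left(-19417\right) = - \frac{206746235564}{49429}$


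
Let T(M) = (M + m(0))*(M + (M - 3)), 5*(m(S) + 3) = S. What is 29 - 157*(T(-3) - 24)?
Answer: -4681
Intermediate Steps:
m(S) = -3 + S/5
T(M) = (-3 + M)*(-3 + 2*M) (T(M) = (M + (-3 + (⅕)*0))*(M + (M - 3)) = (M + (-3 + 0))*(M + (-3 + M)) = (M - 3)*(-3 + 2*M) = (-3 + M)*(-3 + 2*M))
29 - 157*(T(-3) - 24) = 29 - 157*((9 - 9*(-3) + 2*(-3)²) - 24) = 29 - 157*((9 + 27 + 2*9) - 24) = 29 - 157*((9 + 27 + 18) - 24) = 29 - 157*(54 - 24) = 29 - 157*30 = 29 - 4710 = -4681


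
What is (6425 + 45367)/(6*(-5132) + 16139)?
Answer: -51792/14653 ≈ -3.5346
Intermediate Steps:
(6425 + 45367)/(6*(-5132) + 16139) = 51792/(-30792 + 16139) = 51792/(-14653) = 51792*(-1/14653) = -51792/14653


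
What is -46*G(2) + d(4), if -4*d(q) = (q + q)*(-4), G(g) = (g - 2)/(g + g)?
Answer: 8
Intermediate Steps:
G(g) = (-2 + g)/(2*g) (G(g) = (-2 + g)/((2*g)) = (-2 + g)*(1/(2*g)) = (-2 + g)/(2*g))
d(q) = 2*q (d(q) = -(q + q)*(-4)/4 = -2*q*(-4)/4 = -(-2)*q = 2*q)
-46*G(2) + d(4) = -23*(-2 + 2)/2 + 2*4 = -23*0/2 + 8 = -46*0 + 8 = 0 + 8 = 8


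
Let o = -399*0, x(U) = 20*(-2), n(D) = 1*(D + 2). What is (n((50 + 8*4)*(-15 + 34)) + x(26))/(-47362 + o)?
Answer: -760/23681 ≈ -0.032093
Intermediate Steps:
n(D) = 2 + D (n(D) = 1*(2 + D) = 2 + D)
x(U) = -40
o = 0
(n((50 + 8*4)*(-15 + 34)) + x(26))/(-47362 + o) = ((2 + (50 + 8*4)*(-15 + 34)) - 40)/(-47362 + 0) = ((2 + (50 + 32)*19) - 40)/(-47362) = ((2 + 82*19) - 40)*(-1/47362) = ((2 + 1558) - 40)*(-1/47362) = (1560 - 40)*(-1/47362) = 1520*(-1/47362) = -760/23681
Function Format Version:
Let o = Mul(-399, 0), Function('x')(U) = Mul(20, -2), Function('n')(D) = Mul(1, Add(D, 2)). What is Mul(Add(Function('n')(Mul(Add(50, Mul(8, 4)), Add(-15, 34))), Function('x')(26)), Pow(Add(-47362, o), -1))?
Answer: Rational(-760, 23681) ≈ -0.032093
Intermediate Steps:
Function('n')(D) = Add(2, D) (Function('n')(D) = Mul(1, Add(2, D)) = Add(2, D))
Function('x')(U) = -40
o = 0
Mul(Add(Function('n')(Mul(Add(50, Mul(8, 4)), Add(-15, 34))), Function('x')(26)), Pow(Add(-47362, o), -1)) = Mul(Add(Add(2, Mul(Add(50, Mul(8, 4)), Add(-15, 34))), -40), Pow(Add(-47362, 0), -1)) = Mul(Add(Add(2, Mul(Add(50, 32), 19)), -40), Pow(-47362, -1)) = Mul(Add(Add(2, Mul(82, 19)), -40), Rational(-1, 47362)) = Mul(Add(Add(2, 1558), -40), Rational(-1, 47362)) = Mul(Add(1560, -40), Rational(-1, 47362)) = Mul(1520, Rational(-1, 47362)) = Rational(-760, 23681)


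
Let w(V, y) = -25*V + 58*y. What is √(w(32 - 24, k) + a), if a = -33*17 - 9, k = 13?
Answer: 4*I ≈ 4.0*I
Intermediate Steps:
a = -570 (a = -561 - 9 = -570)
√(w(32 - 24, k) + a) = √((-25*(32 - 24) + 58*13) - 570) = √((-25*8 + 754) - 570) = √((-200 + 754) - 570) = √(554 - 570) = √(-16) = 4*I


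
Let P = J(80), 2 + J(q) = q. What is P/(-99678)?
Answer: -13/16613 ≈ -0.00078252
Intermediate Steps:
J(q) = -2 + q
P = 78 (P = -2 + 80 = 78)
P/(-99678) = 78/(-99678) = 78*(-1/99678) = -13/16613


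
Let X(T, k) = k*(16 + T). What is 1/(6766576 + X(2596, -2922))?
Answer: -1/865688 ≈ -1.1552e-6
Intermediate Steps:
1/(6766576 + X(2596, -2922)) = 1/(6766576 - 2922*(16 + 2596)) = 1/(6766576 - 2922*2612) = 1/(6766576 - 7632264) = 1/(-865688) = -1/865688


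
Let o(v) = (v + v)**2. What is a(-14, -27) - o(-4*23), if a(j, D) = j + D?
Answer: -33897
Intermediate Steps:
a(j, D) = D + j
o(v) = 4*v**2 (o(v) = (2*v)**2 = 4*v**2)
a(-14, -27) - o(-4*23) = (-27 - 14) - 4*(-4*23)**2 = -41 - 4*(-92)**2 = -41 - 4*8464 = -41 - 1*33856 = -41 - 33856 = -33897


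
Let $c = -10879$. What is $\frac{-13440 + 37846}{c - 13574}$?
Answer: $- \frac{24406}{24453} \approx -0.99808$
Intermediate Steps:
$\frac{-13440 + 37846}{c - 13574} = \frac{-13440 + 37846}{-10879 - 13574} = \frac{24406}{-24453} = 24406 \left(- \frac{1}{24453}\right) = - \frac{24406}{24453}$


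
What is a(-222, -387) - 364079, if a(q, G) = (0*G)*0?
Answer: -364079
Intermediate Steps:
a(q, G) = 0 (a(q, G) = 0*0 = 0)
a(-222, -387) - 364079 = 0 - 364079 = -364079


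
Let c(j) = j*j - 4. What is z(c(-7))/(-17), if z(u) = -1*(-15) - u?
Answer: 30/17 ≈ 1.7647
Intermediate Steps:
c(j) = -4 + j**2 (c(j) = j**2 - 4 = -4 + j**2)
z(u) = 15 - u
z(c(-7))/(-17) = (15 - (-4 + (-7)**2))/(-17) = (15 - (-4 + 49))*(-1/17) = (15 - 1*45)*(-1/17) = (15 - 45)*(-1/17) = -30*(-1/17) = 30/17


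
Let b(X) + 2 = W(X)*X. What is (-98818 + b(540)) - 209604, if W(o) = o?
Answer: -16824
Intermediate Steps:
b(X) = -2 + X**2 (b(X) = -2 + X*X = -2 + X**2)
(-98818 + b(540)) - 209604 = (-98818 + (-2 + 540**2)) - 209604 = (-98818 + (-2 + 291600)) - 209604 = (-98818 + 291598) - 209604 = 192780 - 209604 = -16824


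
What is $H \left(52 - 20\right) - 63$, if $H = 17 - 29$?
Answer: $-447$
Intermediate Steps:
$H = -12$ ($H = 17 - 29 = -12$)
$H \left(52 - 20\right) - 63 = - 12 \left(52 - 20\right) - 63 = \left(-12\right) 32 - 63 = -384 - 63 = -447$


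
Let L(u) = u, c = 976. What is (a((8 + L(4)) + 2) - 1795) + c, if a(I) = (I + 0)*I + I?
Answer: -609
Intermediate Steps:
a(I) = I + I**2 (a(I) = I*I + I = I**2 + I = I + I**2)
(a((8 + L(4)) + 2) - 1795) + c = (((8 + 4) + 2)*(1 + ((8 + 4) + 2)) - 1795) + 976 = ((12 + 2)*(1 + (12 + 2)) - 1795) + 976 = (14*(1 + 14) - 1795) + 976 = (14*15 - 1795) + 976 = (210 - 1795) + 976 = -1585 + 976 = -609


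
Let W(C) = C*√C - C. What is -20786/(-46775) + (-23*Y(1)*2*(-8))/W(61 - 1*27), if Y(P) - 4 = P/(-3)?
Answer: 11786858/7156575 + 184*√34/153 ≈ 8.6594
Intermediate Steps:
Y(P) = 4 - P/3 (Y(P) = 4 + P/(-3) = 4 + P*(-⅓) = 4 - P/3)
W(C) = C^(3/2) - C
-20786/(-46775) + (-23*Y(1)*2*(-8))/W(61 - 1*27) = -20786/(-46775) + (-23*(4 - ⅓*1)*2*(-8))/((61 - 1*27)^(3/2) - (61 - 1*27)) = -20786*(-1/46775) + (-23*(4 - ⅓)*2*(-8))/((61 - 27)^(3/2) - (61 - 27)) = 20786/46775 + (-253*2/3*(-8))/(34^(3/2) - 1*34) = 20786/46775 + (-23*22/3*(-8))/(34*√34 - 34) = 20786/46775 + (-506/3*(-8))/(-34 + 34*√34) = 20786/46775 + 4048/(3*(-34 + 34*√34))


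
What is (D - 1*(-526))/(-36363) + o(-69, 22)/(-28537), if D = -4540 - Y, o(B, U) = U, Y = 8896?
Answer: 367612684/1037690931 ≈ 0.35426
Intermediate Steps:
D = -13436 (D = -4540 - 1*8896 = -4540 - 8896 = -13436)
(D - 1*(-526))/(-36363) + o(-69, 22)/(-28537) = (-13436 - 1*(-526))/(-36363) + 22/(-28537) = (-13436 + 526)*(-1/36363) + 22*(-1/28537) = -12910*(-1/36363) - 22/28537 = 12910/36363 - 22/28537 = 367612684/1037690931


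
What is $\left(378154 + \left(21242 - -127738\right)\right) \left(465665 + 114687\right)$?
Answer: $305923271168$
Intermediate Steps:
$\left(378154 + \left(21242 - -127738\right)\right) \left(465665 + 114687\right) = \left(378154 + \left(21242 + 127738\right)\right) 580352 = \left(378154 + 148980\right) 580352 = 527134 \cdot 580352 = 305923271168$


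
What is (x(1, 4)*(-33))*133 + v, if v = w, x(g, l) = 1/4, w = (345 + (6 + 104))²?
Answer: 823711/4 ≈ 2.0593e+5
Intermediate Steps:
w = 207025 (w = (345 + 110)² = 455² = 207025)
x(g, l) = ¼
v = 207025
(x(1, 4)*(-33))*133 + v = ((¼)*(-33))*133 + 207025 = -33/4*133 + 207025 = -4389/4 + 207025 = 823711/4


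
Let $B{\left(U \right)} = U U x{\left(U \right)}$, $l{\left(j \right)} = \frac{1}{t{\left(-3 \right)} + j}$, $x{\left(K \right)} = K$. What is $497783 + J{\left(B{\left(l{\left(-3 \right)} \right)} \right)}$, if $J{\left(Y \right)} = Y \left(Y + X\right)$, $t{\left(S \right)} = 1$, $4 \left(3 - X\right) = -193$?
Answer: $\frac{31857703}{64} \approx 4.9778 \cdot 10^{5}$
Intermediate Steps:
$X = \frac{205}{4}$ ($X = 3 - - \frac{193}{4} = 3 + \frac{193}{4} = \frac{205}{4} \approx 51.25$)
$l{\left(j \right)} = \frac{1}{1 + j}$
$B{\left(U \right)} = U^{3}$ ($B{\left(U \right)} = U U U = U^{2} U = U^{3}$)
$J{\left(Y \right)} = Y \left(\frac{205}{4} + Y\right)$ ($J{\left(Y \right)} = Y \left(Y + \frac{205}{4}\right) = Y \left(\frac{205}{4} + Y\right)$)
$497783 + J{\left(B{\left(l{\left(-3 \right)} \right)} \right)} = 497783 + \frac{\left(\frac{1}{1 - 3}\right)^{3} \left(205 + 4 \left(\frac{1}{1 - 3}\right)^{3}\right)}{4} = 497783 + \frac{\left(\frac{1}{-2}\right)^{3} \left(205 + 4 \left(\frac{1}{-2}\right)^{3}\right)}{4} = 497783 + \frac{\left(- \frac{1}{2}\right)^{3} \left(205 + 4 \left(- \frac{1}{2}\right)^{3}\right)}{4} = 497783 + \frac{1}{4} \left(- \frac{1}{8}\right) \left(205 + 4 \left(- \frac{1}{8}\right)\right) = 497783 + \frac{1}{4} \left(- \frac{1}{8}\right) \left(205 - \frac{1}{2}\right) = 497783 + \frac{1}{4} \left(- \frac{1}{8}\right) \frac{409}{2} = 497783 - \frac{409}{64} = \frac{31857703}{64}$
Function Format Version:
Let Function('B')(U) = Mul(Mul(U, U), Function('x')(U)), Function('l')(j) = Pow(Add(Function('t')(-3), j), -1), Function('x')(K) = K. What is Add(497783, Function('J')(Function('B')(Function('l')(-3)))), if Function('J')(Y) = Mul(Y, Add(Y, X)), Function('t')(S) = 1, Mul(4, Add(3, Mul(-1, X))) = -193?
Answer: Rational(31857703, 64) ≈ 4.9778e+5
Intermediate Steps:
X = Rational(205, 4) (X = Add(3, Mul(Rational(-1, 4), -193)) = Add(3, Rational(193, 4)) = Rational(205, 4) ≈ 51.250)
Function('l')(j) = Pow(Add(1, j), -1)
Function('B')(U) = Pow(U, 3) (Function('B')(U) = Mul(Mul(U, U), U) = Mul(Pow(U, 2), U) = Pow(U, 3))
Function('J')(Y) = Mul(Y, Add(Rational(205, 4), Y)) (Function('J')(Y) = Mul(Y, Add(Y, Rational(205, 4))) = Mul(Y, Add(Rational(205, 4), Y)))
Add(497783, Function('J')(Function('B')(Function('l')(-3)))) = Add(497783, Mul(Rational(1, 4), Pow(Pow(Add(1, -3), -1), 3), Add(205, Mul(4, Pow(Pow(Add(1, -3), -1), 3))))) = Add(497783, Mul(Rational(1, 4), Pow(Pow(-2, -1), 3), Add(205, Mul(4, Pow(Pow(-2, -1), 3))))) = Add(497783, Mul(Rational(1, 4), Pow(Rational(-1, 2), 3), Add(205, Mul(4, Pow(Rational(-1, 2), 3))))) = Add(497783, Mul(Rational(1, 4), Rational(-1, 8), Add(205, Mul(4, Rational(-1, 8))))) = Add(497783, Mul(Rational(1, 4), Rational(-1, 8), Add(205, Rational(-1, 2)))) = Add(497783, Mul(Rational(1, 4), Rational(-1, 8), Rational(409, 2))) = Add(497783, Rational(-409, 64)) = Rational(31857703, 64)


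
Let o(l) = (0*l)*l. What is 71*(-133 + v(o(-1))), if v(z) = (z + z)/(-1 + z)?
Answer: -9443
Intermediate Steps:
o(l) = 0 (o(l) = 0*l = 0)
v(z) = 2*z/(-1 + z) (v(z) = (2*z)/(-1 + z) = 2*z/(-1 + z))
71*(-133 + v(o(-1))) = 71*(-133 + 2*0/(-1 + 0)) = 71*(-133 + 2*0/(-1)) = 71*(-133 + 2*0*(-1)) = 71*(-133 + 0) = 71*(-133) = -9443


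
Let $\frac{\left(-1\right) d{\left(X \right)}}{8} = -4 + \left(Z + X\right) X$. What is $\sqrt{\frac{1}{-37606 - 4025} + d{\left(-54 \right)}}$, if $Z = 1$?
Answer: $\frac{i \sqrt{39626516682735}}{41631} \approx 151.21 i$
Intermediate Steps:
$d{\left(X \right)} = 32 - 8 X \left(1 + X\right)$ ($d{\left(X \right)} = - 8 \left(-4 + \left(1 + X\right) X\right) = - 8 \left(-4 + X \left(1 + X\right)\right) = 32 - 8 X \left(1 + X\right)$)
$\sqrt{\frac{1}{-37606 - 4025} + d{\left(-54 \right)}} = \sqrt{\frac{1}{-37606 - 4025} - \left(-464 + 23328\right)} = \sqrt{\frac{1}{-41631} + \left(32 + 432 - 23328\right)} = \sqrt{- \frac{1}{41631} + \left(32 + 432 - 23328\right)} = \sqrt{- \frac{1}{41631} - 22864} = \sqrt{- \frac{951851185}{41631}} = \frac{i \sqrt{39626516682735}}{41631}$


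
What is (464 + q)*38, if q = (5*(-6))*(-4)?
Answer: 22192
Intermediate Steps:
q = 120 (q = -30*(-4) = 120)
(464 + q)*38 = (464 + 120)*38 = 584*38 = 22192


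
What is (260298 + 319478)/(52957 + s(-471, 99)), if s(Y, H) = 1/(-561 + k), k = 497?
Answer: 37105664/3389247 ≈ 10.948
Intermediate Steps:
s(Y, H) = -1/64 (s(Y, H) = 1/(-561 + 497) = 1/(-64) = -1/64)
(260298 + 319478)/(52957 + s(-471, 99)) = (260298 + 319478)/(52957 - 1/64) = 579776/(3389247/64) = 579776*(64/3389247) = 37105664/3389247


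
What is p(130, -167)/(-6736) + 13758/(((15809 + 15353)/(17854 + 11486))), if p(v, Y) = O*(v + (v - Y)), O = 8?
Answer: 169934089033/13119202 ≈ 12953.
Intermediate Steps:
p(v, Y) = -8*Y + 16*v (p(v, Y) = 8*(v + (v - Y)) = 8*(-Y + 2*v) = -8*Y + 16*v)
p(130, -167)/(-6736) + 13758/(((15809 + 15353)/(17854 + 11486))) = (-8*(-167) + 16*130)/(-6736) + 13758/(((15809 + 15353)/(17854 + 11486))) = (1336 + 2080)*(-1/6736) + 13758/((31162/29340)) = 3416*(-1/6736) + 13758/((31162*(1/29340))) = -427/842 + 13758/(15581/14670) = -427/842 + 13758*(14670/15581) = -427/842 + 201829860/15581 = 169934089033/13119202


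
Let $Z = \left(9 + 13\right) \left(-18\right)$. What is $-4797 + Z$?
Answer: $-5193$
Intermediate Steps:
$Z = -396$ ($Z = 22 \left(-18\right) = -396$)
$-4797 + Z = -4797 - 396 = -5193$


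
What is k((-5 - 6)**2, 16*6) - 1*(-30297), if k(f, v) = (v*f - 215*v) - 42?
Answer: 21231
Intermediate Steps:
k(f, v) = -42 - 215*v + f*v (k(f, v) = (f*v - 215*v) - 42 = (-215*v + f*v) - 42 = -42 - 215*v + f*v)
k((-5 - 6)**2, 16*6) - 1*(-30297) = (-42 - 3440*6 + (-5 - 6)**2*(16*6)) - 1*(-30297) = (-42 - 215*96 + (-11)**2*96) + 30297 = (-42 - 20640 + 121*96) + 30297 = (-42 - 20640 + 11616) + 30297 = -9066 + 30297 = 21231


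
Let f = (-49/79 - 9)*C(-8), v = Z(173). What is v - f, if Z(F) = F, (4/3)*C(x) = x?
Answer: 9107/79 ≈ 115.28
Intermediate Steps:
C(x) = 3*x/4
v = 173
f = 4560/79 (f = (-49/79 - 9)*((3/4)*(-8)) = (-49*1/79 - 9)*(-6) = (-49/79 - 9)*(-6) = -760/79*(-6) = 4560/79 ≈ 57.721)
v - f = 173 - 1*4560/79 = 173 - 4560/79 = 9107/79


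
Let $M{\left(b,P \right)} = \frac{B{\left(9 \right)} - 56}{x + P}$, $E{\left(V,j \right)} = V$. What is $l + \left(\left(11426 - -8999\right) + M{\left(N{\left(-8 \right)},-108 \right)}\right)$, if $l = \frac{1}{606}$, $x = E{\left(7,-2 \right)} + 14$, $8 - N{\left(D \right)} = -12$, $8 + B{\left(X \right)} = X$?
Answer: $\frac{119653363}{5858} \approx 20426.0$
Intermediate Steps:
$B{\left(X \right)} = -8 + X$
$N{\left(D \right)} = 20$ ($N{\left(D \right)} = 8 - -12 = 8 + 12 = 20$)
$x = 21$ ($x = 7 + 14 = 21$)
$l = \frac{1}{606} \approx 0.0016502$
$M{\left(b,P \right)} = - \frac{55}{21 + P}$ ($M{\left(b,P \right)} = \frac{\left(-8 + 9\right) - 56}{21 + P} = \frac{1 - 56}{21 + P} = - \frac{55}{21 + P}$)
$l + \left(\left(11426 - -8999\right) + M{\left(N{\left(-8 \right)},-108 \right)}\right) = \frac{1}{606} + \left(\left(11426 - -8999\right) - \frac{55}{21 - 108}\right) = \frac{1}{606} + \left(\left(11426 + 8999\right) - \frac{55}{-87}\right) = \frac{1}{606} + \left(20425 - - \frac{55}{87}\right) = \frac{1}{606} + \left(20425 + \frac{55}{87}\right) = \frac{1}{606} + \frac{1777030}{87} = \frac{119653363}{5858}$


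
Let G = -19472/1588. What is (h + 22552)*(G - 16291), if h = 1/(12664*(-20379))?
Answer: -12556904550120408615/34152541144 ≈ -3.6767e+8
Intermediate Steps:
h = -1/258079656 (h = (1/12664)*(-1/20379) = -1/258079656 ≈ -3.8748e-9)
G = -4868/397 (G = -19472*1/1588 = -4868/397 ≈ -12.262)
(h + 22552)*(G - 16291) = (-1/258079656 + 22552)*(-4868/397 - 16291) = (5820212402111/258079656)*(-6472395/397) = -12556904550120408615/34152541144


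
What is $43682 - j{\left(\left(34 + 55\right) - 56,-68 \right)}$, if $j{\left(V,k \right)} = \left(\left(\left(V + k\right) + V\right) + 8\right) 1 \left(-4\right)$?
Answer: $43706$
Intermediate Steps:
$j{\left(V,k \right)} = -32 - 8 V - 4 k$ ($j{\left(V,k \right)} = \left(\left(k + 2 V\right) + 8\right) \left(-4\right) = \left(8 + k + 2 V\right) \left(-4\right) = -32 - 8 V - 4 k$)
$43682 - j{\left(\left(34 + 55\right) - 56,-68 \right)} = 43682 - \left(-32 - 8 \left(\left(34 + 55\right) - 56\right) - -272\right) = 43682 - \left(-32 - 8 \left(89 - 56\right) + 272\right) = 43682 - \left(-32 - 264 + 272\right) = 43682 - -24 = 43682 + 24 = 43706$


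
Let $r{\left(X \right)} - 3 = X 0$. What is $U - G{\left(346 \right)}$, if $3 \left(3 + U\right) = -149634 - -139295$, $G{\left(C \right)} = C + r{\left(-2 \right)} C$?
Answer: $- \frac{14500}{3} \approx -4833.3$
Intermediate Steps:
$r{\left(X \right)} = 3$ ($r{\left(X \right)} = 3 + X 0 = 3 + 0 = 3$)
$G{\left(C \right)} = 4 C$ ($G{\left(C \right)} = C + 3 C = 4 C$)
$U = - \frac{10348}{3}$ ($U = -3 + \frac{-149634 - -139295}{3} = -3 + \frac{-149634 + 139295}{3} = -3 + \frac{1}{3} \left(-10339\right) = -3 - \frac{10339}{3} = - \frac{10348}{3} \approx -3449.3$)
$U - G{\left(346 \right)} = - \frac{10348}{3} - 4 \cdot 346 = - \frac{10348}{3} - 1384 = - \frac{14500}{3}$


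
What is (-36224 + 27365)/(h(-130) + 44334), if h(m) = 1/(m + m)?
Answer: -2303340/11526839 ≈ -0.19982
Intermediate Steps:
h(m) = 1/(2*m)
(-36224 + 27365)/(h(-130) + 44334) = (-36224 + 27365)/((½)/(-130) + 44334) = -8859/((½)*(-1/130) + 44334) = -8859/(-1/260 + 44334) = -8859/11526839/260 = -8859*260/11526839 = -2303340/11526839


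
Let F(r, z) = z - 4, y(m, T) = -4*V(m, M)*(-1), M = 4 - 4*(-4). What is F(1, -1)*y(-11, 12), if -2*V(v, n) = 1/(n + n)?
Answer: 1/4 ≈ 0.25000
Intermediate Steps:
M = 20 (M = 4 + 16 = 20)
V(v, n) = -1/(4*n) (V(v, n) = -1/(2*(n + n)) = -1/(2*n)/2 = -1/(4*n))
y(m, T) = -1/20 (y(m, T) = -(-1)/20*(-1) = -4*(-1/80)*(-1) = (1/20)*(-1) = -1/20)
F(r, z) = -4 + z
F(1, -1)*y(-11, 12) = (-4 - 1)*(-1/20) = -5*(-1/20) = 1/4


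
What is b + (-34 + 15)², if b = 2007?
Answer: 2368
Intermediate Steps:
b + (-34 + 15)² = 2007 + (-34 + 15)² = 2007 + (-19)² = 2007 + 361 = 2368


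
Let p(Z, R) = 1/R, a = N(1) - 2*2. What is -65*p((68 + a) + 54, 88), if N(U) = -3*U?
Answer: -65/88 ≈ -0.73864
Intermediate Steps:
a = -7 (a = -3*1 - 2*2 = -3 - 4 = -7)
-65*p((68 + a) + 54, 88) = -65/88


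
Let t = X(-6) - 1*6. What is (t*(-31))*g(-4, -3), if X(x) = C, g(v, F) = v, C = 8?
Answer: 248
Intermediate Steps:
X(x) = 8
t = 2 (t = 8 - 1*6 = 8 - 6 = 2)
(t*(-31))*g(-4, -3) = (2*(-31))*(-4) = -62*(-4) = 248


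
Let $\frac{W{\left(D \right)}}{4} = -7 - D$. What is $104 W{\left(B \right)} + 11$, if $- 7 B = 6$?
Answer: $- \frac{17811}{7} \approx -2544.4$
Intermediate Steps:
$B = - \frac{6}{7}$ ($B = \left(- \frac{1}{7}\right) 6 = - \frac{6}{7} \approx -0.85714$)
$W{\left(D \right)} = -28 - 4 D$ ($W{\left(D \right)} = 4 \left(-7 - D\right) = -28 - 4 D$)
$104 W{\left(B \right)} + 11 = 104 \left(-28 - - \frac{24}{7}\right) + 11 = 104 \left(-28 + \frac{24}{7}\right) + 11 = 104 \left(- \frac{172}{7}\right) + 11 = - \frac{17888}{7} + 11 = - \frac{17811}{7}$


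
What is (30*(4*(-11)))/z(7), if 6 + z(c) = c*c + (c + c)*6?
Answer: -1320/127 ≈ -10.394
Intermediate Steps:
z(c) = -6 + c² + 12*c (z(c) = -6 + (c*c + (c + c)*6) = -6 + (c² + (2*c)*6) = -6 + (c² + 12*c) = -6 + c² + 12*c)
(30*(4*(-11)))/z(7) = (30*(4*(-11)))/(-6 + 7² + 12*7) = (30*(-44))/(-6 + 49 + 84) = -1320/127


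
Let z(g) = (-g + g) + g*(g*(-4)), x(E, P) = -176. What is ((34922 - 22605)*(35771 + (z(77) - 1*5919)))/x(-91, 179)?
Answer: -9447139/22 ≈ -4.2942e+5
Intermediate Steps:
z(g) = -4*g² (z(g) = 0 + g*(-4*g) = 0 - 4*g² = -4*g²)
((34922 - 22605)*(35771 + (z(77) - 1*5919)))/x(-91, 179) = ((34922 - 22605)*(35771 + (-4*77² - 1*5919)))/(-176) = (12317*(35771 + (-4*5929 - 5919)))*(-1/176) = (12317*(35771 + (-23716 - 5919)))*(-1/176) = (12317*(35771 - 29635))*(-1/176) = (12317*6136)*(-1/176) = 75577112*(-1/176) = -9447139/22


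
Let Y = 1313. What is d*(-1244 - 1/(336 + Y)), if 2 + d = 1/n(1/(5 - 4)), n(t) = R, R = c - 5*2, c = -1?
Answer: 4289201/1649 ≈ 2601.1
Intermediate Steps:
R = -11 (R = -1 - 5*2 = -1 - 10 = -11)
n(t) = -11
d = -23/11 (d = -2 + 1/(-11) = -2 - 1/11 = -23/11 ≈ -2.0909)
d*(-1244 - 1/(336 + Y)) = -23*(-1244 - 1/(336 + 1313))/11 = -23*(-1244 - 1/1649)/11 = -23/11*(-2051357/1649) = 4289201/1649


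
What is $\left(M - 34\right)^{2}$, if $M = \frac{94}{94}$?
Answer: $1089$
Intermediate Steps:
$M = 1$ ($M = 94 \cdot \frac{1}{94} = 1$)
$\left(M - 34\right)^{2} = \left(1 - 34\right)^{2} = \left(-33\right)^{2} = 1089$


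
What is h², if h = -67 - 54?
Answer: 14641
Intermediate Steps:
h = -121
h² = (-121)² = 14641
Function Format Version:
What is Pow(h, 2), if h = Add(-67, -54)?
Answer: 14641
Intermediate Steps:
h = -121
Pow(h, 2) = Pow(-121, 2) = 14641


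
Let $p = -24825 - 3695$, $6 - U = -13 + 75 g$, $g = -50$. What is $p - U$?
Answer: $-32289$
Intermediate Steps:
$U = 3769$ ($U = 6 - \left(-13 + 75 \left(-50\right)\right) = 6 - \left(-13 - 3750\right) = 6 - -3763 = 6 + 3763 = 3769$)
$p = -28520$
$p - U = -28520 - 3769 = -32289$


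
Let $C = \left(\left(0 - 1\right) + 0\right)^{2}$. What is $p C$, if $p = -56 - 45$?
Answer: $-101$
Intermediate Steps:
$C = 1$ ($C = \left(-1 + 0\right)^{2} = \left(-1\right)^{2} = 1$)
$p = -101$ ($p = -56 - 45 = -101$)
$p C = \left(-101\right) 1 = -101$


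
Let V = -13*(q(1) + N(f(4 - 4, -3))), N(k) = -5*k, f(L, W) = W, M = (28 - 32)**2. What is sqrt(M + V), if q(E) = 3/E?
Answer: I*sqrt(218) ≈ 14.765*I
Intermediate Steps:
M = 16 (M = (-4)**2 = 16)
V = -234 (V = -13*(3/1 - 5*(-3)) = -13*(3*1 + 15) = -13*(3 + 15) = -13*18 = -234)
sqrt(M + V) = sqrt(16 - 234) = sqrt(-218) = I*sqrt(218)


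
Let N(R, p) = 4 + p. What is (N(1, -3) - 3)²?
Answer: 4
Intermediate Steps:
(N(1, -3) - 3)² = ((4 - 3) - 3)² = (1 - 3)² = (-2)² = 4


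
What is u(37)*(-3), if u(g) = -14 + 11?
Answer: 9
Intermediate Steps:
u(g) = -3
u(37)*(-3) = -3*(-3) = 9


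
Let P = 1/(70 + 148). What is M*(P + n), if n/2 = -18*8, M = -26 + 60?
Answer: -1067311/109 ≈ -9791.8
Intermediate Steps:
M = 34
n = -288 (n = 2*(-18*8) = 2*(-144) = -288)
P = 1/218 ≈ 0.0045872
M*(P + n) = 34*(1/218 - 288) = 34*(-62783/218) = -1067311/109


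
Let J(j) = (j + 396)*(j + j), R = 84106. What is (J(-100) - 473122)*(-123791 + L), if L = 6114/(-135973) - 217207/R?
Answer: 376809954307545332133/5718072569 ≈ 6.5898e+10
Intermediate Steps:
J(j) = 2*j*(396 + j) (J(j) = (396 + j)*(2*j) = 2*j*(396 + j))
L = -30048511495/11436145138 (L = 6114/(-135973) - 217207/84106 = 6114*(-1/135973) - 217207*1/84106 = -6114/135973 - 217207/84106 = -30048511495/11436145138 ≈ -2.6275)
(J(-100) - 473122)*(-123791 + L) = (2*(-100)*(396 - 100) - 473122)*(-123791 - 30048511495/11436145138) = (2*(-100)*296 - 473122)*(-1415721891289653/11436145138) = (-59200 - 473122)*(-1415721891289653/11436145138) = -532322*(-1415721891289653/11436145138) = 376809954307545332133/5718072569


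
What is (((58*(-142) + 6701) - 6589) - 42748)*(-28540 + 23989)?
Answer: 231518472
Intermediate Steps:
(((58*(-142) + 6701) - 6589) - 42748)*(-28540 + 23989) = (((-8236 + 6701) - 6589) - 42748)*(-4551) = ((-1535 - 6589) - 42748)*(-4551) = (-8124 - 42748)*(-4551) = -50872*(-4551) = 231518472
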